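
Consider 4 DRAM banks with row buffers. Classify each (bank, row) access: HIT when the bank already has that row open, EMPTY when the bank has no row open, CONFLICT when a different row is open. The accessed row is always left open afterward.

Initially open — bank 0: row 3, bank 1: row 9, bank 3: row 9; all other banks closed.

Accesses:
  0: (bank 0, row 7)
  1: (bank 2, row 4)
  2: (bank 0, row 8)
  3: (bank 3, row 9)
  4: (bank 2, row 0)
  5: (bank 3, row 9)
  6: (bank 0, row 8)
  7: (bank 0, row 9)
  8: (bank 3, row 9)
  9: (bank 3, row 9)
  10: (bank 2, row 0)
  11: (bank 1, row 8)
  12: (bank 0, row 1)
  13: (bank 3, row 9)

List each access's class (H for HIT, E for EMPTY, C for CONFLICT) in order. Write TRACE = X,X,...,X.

step 0: bank0 3->7 [CONFLICT]
step 1: bank2 None->4 [EMPTY]
step 2: bank0 7->8 [CONFLICT]
step 3: bank3 9->9 [HIT]
step 4: bank2 4->0 [CONFLICT]
step 5: bank3 9->9 [HIT]
step 6: bank0 8->8 [HIT]
step 7: bank0 8->9 [CONFLICT]
step 8: bank3 9->9 [HIT]
step 9: bank3 9->9 [HIT]
step 10: bank2 0->0 [HIT]
step 11: bank1 9->8 [CONFLICT]
step 12: bank0 9->1 [CONFLICT]
step 13: bank3 9->9 [HIT]

TRACE = C,E,C,H,C,H,H,C,H,H,H,C,C,H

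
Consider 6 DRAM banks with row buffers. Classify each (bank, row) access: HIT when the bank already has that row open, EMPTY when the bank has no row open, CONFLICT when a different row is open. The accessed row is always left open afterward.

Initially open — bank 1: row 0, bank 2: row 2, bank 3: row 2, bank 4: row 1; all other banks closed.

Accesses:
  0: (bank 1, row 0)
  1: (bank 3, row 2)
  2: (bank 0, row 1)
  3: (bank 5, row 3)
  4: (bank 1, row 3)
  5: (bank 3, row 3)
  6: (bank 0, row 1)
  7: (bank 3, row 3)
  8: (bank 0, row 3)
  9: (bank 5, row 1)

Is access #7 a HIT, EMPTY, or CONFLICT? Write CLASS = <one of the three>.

CLASS = HIT

#0 (1,0) H  (was 0)
#1 (3,2) H  (was 2)
#2 (0,1) E
#3 (5,3) E
#4 (1,3) C  (was 0)
#5 (3,3) C  (was 2)
#6 (0,1) H  (was 1)
#7 (3,3) H  (was 3)
#8 (0,3) C  (was 1)
#9 (5,1) C  (was 3)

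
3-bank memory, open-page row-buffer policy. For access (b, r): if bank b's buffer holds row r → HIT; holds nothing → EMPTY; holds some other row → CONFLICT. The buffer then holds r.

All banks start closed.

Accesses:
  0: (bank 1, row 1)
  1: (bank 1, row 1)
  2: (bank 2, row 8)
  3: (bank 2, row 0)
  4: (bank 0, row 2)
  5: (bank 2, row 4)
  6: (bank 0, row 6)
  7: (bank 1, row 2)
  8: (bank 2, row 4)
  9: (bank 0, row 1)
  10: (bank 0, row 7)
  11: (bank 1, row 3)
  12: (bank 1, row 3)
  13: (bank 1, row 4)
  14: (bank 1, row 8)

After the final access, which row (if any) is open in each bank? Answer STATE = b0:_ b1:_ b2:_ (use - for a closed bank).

step 0: bank1 None->1 [EMPTY]
step 1: bank1 1->1 [HIT]
step 2: bank2 None->8 [EMPTY]
step 3: bank2 8->0 [CONFLICT]
step 4: bank0 None->2 [EMPTY]
step 5: bank2 0->4 [CONFLICT]
step 6: bank0 2->6 [CONFLICT]
step 7: bank1 1->2 [CONFLICT]
step 8: bank2 4->4 [HIT]
step 9: bank0 6->1 [CONFLICT]
step 10: bank0 1->7 [CONFLICT]
step 11: bank1 2->3 [CONFLICT]
step 12: bank1 3->3 [HIT]
step 13: bank1 3->4 [CONFLICT]
step 14: bank1 4->8 [CONFLICT]

STATE = b0:7 b1:8 b2:4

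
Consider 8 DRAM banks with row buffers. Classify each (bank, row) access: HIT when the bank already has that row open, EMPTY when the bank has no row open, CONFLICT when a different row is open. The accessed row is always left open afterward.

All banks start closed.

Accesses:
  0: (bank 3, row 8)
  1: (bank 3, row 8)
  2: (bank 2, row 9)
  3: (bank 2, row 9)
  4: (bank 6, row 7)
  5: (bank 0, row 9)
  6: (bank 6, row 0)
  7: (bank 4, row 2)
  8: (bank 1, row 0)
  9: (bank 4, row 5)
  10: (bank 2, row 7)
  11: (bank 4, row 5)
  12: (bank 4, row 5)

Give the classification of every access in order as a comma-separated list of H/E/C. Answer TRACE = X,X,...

  [0] b3 r8: no row ⇒ E
  [1] b3 r8: had r8 ⇒ H
  [2] b2 r9: no row ⇒ E
  [3] b2 r9: had r9 ⇒ H
  [4] b6 r7: no row ⇒ E
  [5] b0 r9: no row ⇒ E
  [6] b6 r0: had r7 ⇒ C
  [7] b4 r2: no row ⇒ E
  [8] b1 r0: no row ⇒ E
  [9] b4 r5: had r2 ⇒ C
  [10] b2 r7: had r9 ⇒ C
  [11] b4 r5: had r5 ⇒ H
  [12] b4 r5: had r5 ⇒ H

TRACE = E,H,E,H,E,E,C,E,E,C,C,H,H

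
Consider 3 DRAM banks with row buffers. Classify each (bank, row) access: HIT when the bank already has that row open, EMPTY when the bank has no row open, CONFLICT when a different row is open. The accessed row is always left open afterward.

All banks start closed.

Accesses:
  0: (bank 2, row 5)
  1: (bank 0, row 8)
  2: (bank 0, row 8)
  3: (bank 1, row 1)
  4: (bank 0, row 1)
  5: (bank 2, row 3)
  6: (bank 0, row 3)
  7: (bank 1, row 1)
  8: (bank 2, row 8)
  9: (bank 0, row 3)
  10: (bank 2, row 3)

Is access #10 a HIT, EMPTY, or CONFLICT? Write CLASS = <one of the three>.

0: bank 2 row 5 — prev None → EMPTY
1: bank 0 row 8 — prev None → EMPTY
2: bank 0 row 8 — prev 8 → HIT
3: bank 1 row 1 — prev None → EMPTY
4: bank 0 row 1 — prev 8 → CONFLICT
5: bank 2 row 3 — prev 5 → CONFLICT
6: bank 0 row 3 — prev 1 → CONFLICT
7: bank 1 row 1 — prev 1 → HIT
8: bank 2 row 8 — prev 3 → CONFLICT
9: bank 0 row 3 — prev 3 → HIT
10: bank 2 row 3 — prev 8 → CONFLICT

CLASS = CONFLICT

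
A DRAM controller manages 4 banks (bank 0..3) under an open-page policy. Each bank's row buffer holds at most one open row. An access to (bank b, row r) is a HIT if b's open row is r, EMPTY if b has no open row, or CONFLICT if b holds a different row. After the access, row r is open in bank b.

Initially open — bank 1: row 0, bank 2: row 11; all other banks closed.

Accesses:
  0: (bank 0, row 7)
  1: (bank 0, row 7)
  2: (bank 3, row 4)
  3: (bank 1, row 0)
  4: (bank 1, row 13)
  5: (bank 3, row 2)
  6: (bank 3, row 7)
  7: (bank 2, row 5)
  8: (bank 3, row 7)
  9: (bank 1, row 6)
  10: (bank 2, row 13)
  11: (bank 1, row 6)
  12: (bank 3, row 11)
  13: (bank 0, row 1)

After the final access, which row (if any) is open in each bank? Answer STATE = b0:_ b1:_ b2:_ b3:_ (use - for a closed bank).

#0 (0,7) E
#1 (0,7) H  (was 7)
#2 (3,4) E
#3 (1,0) H  (was 0)
#4 (1,13) C  (was 0)
#5 (3,2) C  (was 4)
#6 (3,7) C  (was 2)
#7 (2,5) C  (was 11)
#8 (3,7) H  (was 7)
#9 (1,6) C  (was 13)
#10 (2,13) C  (was 5)
#11 (1,6) H  (was 6)
#12 (3,11) C  (was 7)
#13 (0,1) C  (was 7)

STATE = b0:1 b1:6 b2:13 b3:11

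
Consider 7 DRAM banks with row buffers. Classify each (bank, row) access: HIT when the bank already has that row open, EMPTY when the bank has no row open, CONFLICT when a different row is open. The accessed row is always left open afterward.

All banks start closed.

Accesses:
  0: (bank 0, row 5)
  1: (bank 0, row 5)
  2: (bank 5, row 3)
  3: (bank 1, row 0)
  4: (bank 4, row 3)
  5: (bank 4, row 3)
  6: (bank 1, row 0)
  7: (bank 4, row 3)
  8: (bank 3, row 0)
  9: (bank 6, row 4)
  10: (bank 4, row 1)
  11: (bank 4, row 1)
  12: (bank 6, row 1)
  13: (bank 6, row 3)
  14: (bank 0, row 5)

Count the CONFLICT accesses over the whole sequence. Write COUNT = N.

step 0: bank0 None->5 [EMPTY]
step 1: bank0 5->5 [HIT]
step 2: bank5 None->3 [EMPTY]
step 3: bank1 None->0 [EMPTY]
step 4: bank4 None->3 [EMPTY]
step 5: bank4 3->3 [HIT]
step 6: bank1 0->0 [HIT]
step 7: bank4 3->3 [HIT]
step 8: bank3 None->0 [EMPTY]
step 9: bank6 None->4 [EMPTY]
step 10: bank4 3->1 [CONFLICT]
step 11: bank4 1->1 [HIT]
step 12: bank6 4->1 [CONFLICT]
step 13: bank6 1->3 [CONFLICT]
step 14: bank0 5->5 [HIT]

COUNT = 3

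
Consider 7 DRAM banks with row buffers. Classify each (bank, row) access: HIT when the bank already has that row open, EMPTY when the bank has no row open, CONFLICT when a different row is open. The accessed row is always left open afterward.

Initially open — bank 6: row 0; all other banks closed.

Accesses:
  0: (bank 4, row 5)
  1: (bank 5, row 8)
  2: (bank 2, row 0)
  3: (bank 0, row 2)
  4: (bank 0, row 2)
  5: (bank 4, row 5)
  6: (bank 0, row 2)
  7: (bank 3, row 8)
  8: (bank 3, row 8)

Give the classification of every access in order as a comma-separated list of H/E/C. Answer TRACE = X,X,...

#0 (4,5) E
#1 (5,8) E
#2 (2,0) E
#3 (0,2) E
#4 (0,2) H  (was 2)
#5 (4,5) H  (was 5)
#6 (0,2) H  (was 2)
#7 (3,8) E
#8 (3,8) H  (was 8)

TRACE = E,E,E,E,H,H,H,E,H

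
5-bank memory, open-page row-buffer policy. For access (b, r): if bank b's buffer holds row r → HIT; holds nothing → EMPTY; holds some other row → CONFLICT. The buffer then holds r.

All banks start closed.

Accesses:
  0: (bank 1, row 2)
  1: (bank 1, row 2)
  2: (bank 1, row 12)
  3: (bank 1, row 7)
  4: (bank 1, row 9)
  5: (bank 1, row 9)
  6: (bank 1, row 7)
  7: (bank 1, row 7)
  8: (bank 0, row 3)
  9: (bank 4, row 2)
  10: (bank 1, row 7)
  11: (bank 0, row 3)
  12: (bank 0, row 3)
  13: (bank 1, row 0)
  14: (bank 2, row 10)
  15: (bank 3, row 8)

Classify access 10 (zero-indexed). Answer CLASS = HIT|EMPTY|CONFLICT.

CLASS = HIT

  [0] b1 r2: no row ⇒ E
  [1] b1 r2: had r2 ⇒ H
  [2] b1 r12: had r2 ⇒ C
  [3] b1 r7: had r12 ⇒ C
  [4] b1 r9: had r7 ⇒ C
  [5] b1 r9: had r9 ⇒ H
  [6] b1 r7: had r9 ⇒ C
  [7] b1 r7: had r7 ⇒ H
  [8] b0 r3: no row ⇒ E
  [9] b4 r2: no row ⇒ E
  [10] b1 r7: had r7 ⇒ H
  [11] b0 r3: had r3 ⇒ H
  [12] b0 r3: had r3 ⇒ H
  [13] b1 r0: had r7 ⇒ C
  [14] b2 r10: no row ⇒ E
  [15] b3 r8: no row ⇒ E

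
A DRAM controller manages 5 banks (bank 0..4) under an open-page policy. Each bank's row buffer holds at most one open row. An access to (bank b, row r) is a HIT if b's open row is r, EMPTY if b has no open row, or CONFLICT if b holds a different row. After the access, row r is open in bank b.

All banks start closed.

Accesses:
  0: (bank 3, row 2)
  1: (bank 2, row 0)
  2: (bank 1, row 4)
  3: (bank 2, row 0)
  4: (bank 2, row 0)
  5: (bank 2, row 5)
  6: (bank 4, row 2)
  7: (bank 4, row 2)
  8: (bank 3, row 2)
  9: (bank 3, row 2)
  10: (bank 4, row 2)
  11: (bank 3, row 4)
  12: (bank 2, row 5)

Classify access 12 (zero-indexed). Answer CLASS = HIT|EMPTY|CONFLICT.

CLASS = HIT

step 0: bank3 None->2 [EMPTY]
step 1: bank2 None->0 [EMPTY]
step 2: bank1 None->4 [EMPTY]
step 3: bank2 0->0 [HIT]
step 4: bank2 0->0 [HIT]
step 5: bank2 0->5 [CONFLICT]
step 6: bank4 None->2 [EMPTY]
step 7: bank4 2->2 [HIT]
step 8: bank3 2->2 [HIT]
step 9: bank3 2->2 [HIT]
step 10: bank4 2->2 [HIT]
step 11: bank3 2->4 [CONFLICT]
step 12: bank2 5->5 [HIT]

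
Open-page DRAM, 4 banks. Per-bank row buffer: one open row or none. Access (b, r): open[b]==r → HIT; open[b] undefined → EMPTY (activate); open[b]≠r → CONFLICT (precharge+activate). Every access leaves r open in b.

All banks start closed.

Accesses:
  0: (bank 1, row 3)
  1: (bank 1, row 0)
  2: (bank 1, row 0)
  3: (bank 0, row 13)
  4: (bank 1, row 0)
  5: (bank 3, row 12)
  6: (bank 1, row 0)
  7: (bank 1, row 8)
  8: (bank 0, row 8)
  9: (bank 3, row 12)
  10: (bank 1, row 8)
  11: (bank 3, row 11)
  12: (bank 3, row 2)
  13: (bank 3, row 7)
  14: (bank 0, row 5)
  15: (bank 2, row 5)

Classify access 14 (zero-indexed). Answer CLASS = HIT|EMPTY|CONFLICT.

  [0] b1 r3: no row ⇒ E
  [1] b1 r0: had r3 ⇒ C
  [2] b1 r0: had r0 ⇒ H
  [3] b0 r13: no row ⇒ E
  [4] b1 r0: had r0 ⇒ H
  [5] b3 r12: no row ⇒ E
  [6] b1 r0: had r0 ⇒ H
  [7] b1 r8: had r0 ⇒ C
  [8] b0 r8: had r13 ⇒ C
  [9] b3 r12: had r12 ⇒ H
  [10] b1 r8: had r8 ⇒ H
  [11] b3 r11: had r12 ⇒ C
  [12] b3 r2: had r11 ⇒ C
  [13] b3 r7: had r2 ⇒ C
  [14] b0 r5: had r8 ⇒ C
  [15] b2 r5: no row ⇒ E

CLASS = CONFLICT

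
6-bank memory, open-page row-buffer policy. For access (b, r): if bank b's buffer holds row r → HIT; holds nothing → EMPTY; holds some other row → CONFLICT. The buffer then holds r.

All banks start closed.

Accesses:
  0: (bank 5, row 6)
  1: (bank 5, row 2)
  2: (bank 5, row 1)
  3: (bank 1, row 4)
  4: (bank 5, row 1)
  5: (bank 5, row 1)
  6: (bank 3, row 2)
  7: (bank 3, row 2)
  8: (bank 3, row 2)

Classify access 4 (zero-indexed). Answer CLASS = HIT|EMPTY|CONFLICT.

0: bank 5 row 6 — prev None → EMPTY
1: bank 5 row 2 — prev 6 → CONFLICT
2: bank 5 row 1 — prev 2 → CONFLICT
3: bank 1 row 4 — prev None → EMPTY
4: bank 5 row 1 — prev 1 → HIT
5: bank 5 row 1 — prev 1 → HIT
6: bank 3 row 2 — prev None → EMPTY
7: bank 3 row 2 — prev 2 → HIT
8: bank 3 row 2 — prev 2 → HIT

CLASS = HIT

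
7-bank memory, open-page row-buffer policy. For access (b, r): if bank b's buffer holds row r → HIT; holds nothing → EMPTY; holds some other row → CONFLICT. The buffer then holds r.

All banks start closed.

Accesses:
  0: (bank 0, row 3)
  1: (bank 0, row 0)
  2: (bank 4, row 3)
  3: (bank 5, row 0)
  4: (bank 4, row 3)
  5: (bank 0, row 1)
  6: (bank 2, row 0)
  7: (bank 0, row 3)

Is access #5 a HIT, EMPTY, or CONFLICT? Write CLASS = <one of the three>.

step 0: bank0 None->3 [EMPTY]
step 1: bank0 3->0 [CONFLICT]
step 2: bank4 None->3 [EMPTY]
step 3: bank5 None->0 [EMPTY]
step 4: bank4 3->3 [HIT]
step 5: bank0 0->1 [CONFLICT]
step 6: bank2 None->0 [EMPTY]
step 7: bank0 1->3 [CONFLICT]

CLASS = CONFLICT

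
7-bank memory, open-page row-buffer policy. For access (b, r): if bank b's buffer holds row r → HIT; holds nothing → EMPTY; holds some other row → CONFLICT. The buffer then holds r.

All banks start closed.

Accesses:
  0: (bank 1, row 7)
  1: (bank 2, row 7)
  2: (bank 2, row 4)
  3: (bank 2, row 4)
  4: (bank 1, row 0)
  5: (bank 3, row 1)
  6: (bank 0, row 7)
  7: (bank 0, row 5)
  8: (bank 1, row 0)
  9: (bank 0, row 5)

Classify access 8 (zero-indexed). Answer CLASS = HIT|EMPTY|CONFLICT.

CLASS = HIT

  [0] b1 r7: no row ⇒ E
  [1] b2 r7: no row ⇒ E
  [2] b2 r4: had r7 ⇒ C
  [3] b2 r4: had r4 ⇒ H
  [4] b1 r0: had r7 ⇒ C
  [5] b3 r1: no row ⇒ E
  [6] b0 r7: no row ⇒ E
  [7] b0 r5: had r7 ⇒ C
  [8] b1 r0: had r0 ⇒ H
  [9] b0 r5: had r5 ⇒ H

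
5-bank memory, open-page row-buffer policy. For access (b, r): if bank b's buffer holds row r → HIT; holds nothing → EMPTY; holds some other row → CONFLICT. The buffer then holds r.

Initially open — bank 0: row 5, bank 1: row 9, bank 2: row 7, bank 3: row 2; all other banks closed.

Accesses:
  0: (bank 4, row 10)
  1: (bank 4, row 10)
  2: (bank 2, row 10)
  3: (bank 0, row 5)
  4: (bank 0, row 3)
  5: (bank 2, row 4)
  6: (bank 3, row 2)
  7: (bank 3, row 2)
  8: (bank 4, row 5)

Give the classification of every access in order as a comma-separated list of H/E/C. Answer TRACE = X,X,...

#0 (4,10) E
#1 (4,10) H  (was 10)
#2 (2,10) C  (was 7)
#3 (0,5) H  (was 5)
#4 (0,3) C  (was 5)
#5 (2,4) C  (was 10)
#6 (3,2) H  (was 2)
#7 (3,2) H  (was 2)
#8 (4,5) C  (was 10)

TRACE = E,H,C,H,C,C,H,H,C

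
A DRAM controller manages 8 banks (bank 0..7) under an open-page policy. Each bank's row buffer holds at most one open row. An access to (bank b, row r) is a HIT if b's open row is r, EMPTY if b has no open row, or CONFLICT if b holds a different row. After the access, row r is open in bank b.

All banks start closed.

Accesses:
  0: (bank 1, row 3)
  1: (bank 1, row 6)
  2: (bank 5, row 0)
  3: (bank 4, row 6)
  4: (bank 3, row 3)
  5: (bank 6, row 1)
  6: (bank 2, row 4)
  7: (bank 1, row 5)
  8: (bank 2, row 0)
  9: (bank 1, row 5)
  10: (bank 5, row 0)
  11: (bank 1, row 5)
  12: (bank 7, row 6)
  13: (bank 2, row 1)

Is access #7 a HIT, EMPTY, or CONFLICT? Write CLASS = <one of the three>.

step 0: bank1 None->3 [EMPTY]
step 1: bank1 3->6 [CONFLICT]
step 2: bank5 None->0 [EMPTY]
step 3: bank4 None->6 [EMPTY]
step 4: bank3 None->3 [EMPTY]
step 5: bank6 None->1 [EMPTY]
step 6: bank2 None->4 [EMPTY]
step 7: bank1 6->5 [CONFLICT]
step 8: bank2 4->0 [CONFLICT]
step 9: bank1 5->5 [HIT]
step 10: bank5 0->0 [HIT]
step 11: bank1 5->5 [HIT]
step 12: bank7 None->6 [EMPTY]
step 13: bank2 0->1 [CONFLICT]

CLASS = CONFLICT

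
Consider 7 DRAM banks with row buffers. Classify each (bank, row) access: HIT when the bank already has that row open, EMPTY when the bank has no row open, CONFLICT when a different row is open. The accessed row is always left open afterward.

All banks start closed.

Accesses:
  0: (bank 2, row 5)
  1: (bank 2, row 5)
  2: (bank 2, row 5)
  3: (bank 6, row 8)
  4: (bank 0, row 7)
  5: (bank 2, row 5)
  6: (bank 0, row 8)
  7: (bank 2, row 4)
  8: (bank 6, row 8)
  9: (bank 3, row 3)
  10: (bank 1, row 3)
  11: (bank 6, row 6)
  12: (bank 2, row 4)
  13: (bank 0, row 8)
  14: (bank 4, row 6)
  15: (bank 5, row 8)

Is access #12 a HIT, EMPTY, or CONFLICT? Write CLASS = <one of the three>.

  [0] b2 r5: no row ⇒ E
  [1] b2 r5: had r5 ⇒ H
  [2] b2 r5: had r5 ⇒ H
  [3] b6 r8: no row ⇒ E
  [4] b0 r7: no row ⇒ E
  [5] b2 r5: had r5 ⇒ H
  [6] b0 r8: had r7 ⇒ C
  [7] b2 r4: had r5 ⇒ C
  [8] b6 r8: had r8 ⇒ H
  [9] b3 r3: no row ⇒ E
  [10] b1 r3: no row ⇒ E
  [11] b6 r6: had r8 ⇒ C
  [12] b2 r4: had r4 ⇒ H
  [13] b0 r8: had r8 ⇒ H
  [14] b4 r6: no row ⇒ E
  [15] b5 r8: no row ⇒ E

CLASS = HIT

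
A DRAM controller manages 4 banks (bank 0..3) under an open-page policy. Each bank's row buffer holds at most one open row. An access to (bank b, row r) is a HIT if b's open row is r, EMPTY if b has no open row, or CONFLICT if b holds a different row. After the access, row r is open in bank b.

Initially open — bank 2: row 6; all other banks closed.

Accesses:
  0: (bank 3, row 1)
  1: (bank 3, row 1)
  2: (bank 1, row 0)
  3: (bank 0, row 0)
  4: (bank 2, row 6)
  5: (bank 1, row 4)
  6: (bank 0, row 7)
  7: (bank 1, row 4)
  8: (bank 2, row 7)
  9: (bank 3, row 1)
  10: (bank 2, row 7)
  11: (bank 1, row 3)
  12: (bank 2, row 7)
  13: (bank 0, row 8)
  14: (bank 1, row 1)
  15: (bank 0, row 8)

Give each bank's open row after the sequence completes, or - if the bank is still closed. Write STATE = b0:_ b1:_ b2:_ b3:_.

STATE = b0:8 b1:1 b2:7 b3:1

0: bank 3 row 1 — prev None → EMPTY
1: bank 3 row 1 — prev 1 → HIT
2: bank 1 row 0 — prev None → EMPTY
3: bank 0 row 0 — prev None → EMPTY
4: bank 2 row 6 — prev 6 → HIT
5: bank 1 row 4 — prev 0 → CONFLICT
6: bank 0 row 7 — prev 0 → CONFLICT
7: bank 1 row 4 — prev 4 → HIT
8: bank 2 row 7 — prev 6 → CONFLICT
9: bank 3 row 1 — prev 1 → HIT
10: bank 2 row 7 — prev 7 → HIT
11: bank 1 row 3 — prev 4 → CONFLICT
12: bank 2 row 7 — prev 7 → HIT
13: bank 0 row 8 — prev 7 → CONFLICT
14: bank 1 row 1 — prev 3 → CONFLICT
15: bank 0 row 8 — prev 8 → HIT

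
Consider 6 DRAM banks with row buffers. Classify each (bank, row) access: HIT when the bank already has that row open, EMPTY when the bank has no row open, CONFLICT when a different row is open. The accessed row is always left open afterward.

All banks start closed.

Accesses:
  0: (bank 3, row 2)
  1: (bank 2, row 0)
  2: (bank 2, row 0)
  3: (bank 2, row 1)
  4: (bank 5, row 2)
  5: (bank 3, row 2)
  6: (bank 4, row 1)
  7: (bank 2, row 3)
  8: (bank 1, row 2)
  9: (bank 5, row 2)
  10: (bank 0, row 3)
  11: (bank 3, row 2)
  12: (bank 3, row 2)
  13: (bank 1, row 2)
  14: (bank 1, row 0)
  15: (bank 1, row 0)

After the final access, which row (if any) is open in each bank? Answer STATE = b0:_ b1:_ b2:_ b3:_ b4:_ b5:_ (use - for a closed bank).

step 0: bank3 None->2 [EMPTY]
step 1: bank2 None->0 [EMPTY]
step 2: bank2 0->0 [HIT]
step 3: bank2 0->1 [CONFLICT]
step 4: bank5 None->2 [EMPTY]
step 5: bank3 2->2 [HIT]
step 6: bank4 None->1 [EMPTY]
step 7: bank2 1->3 [CONFLICT]
step 8: bank1 None->2 [EMPTY]
step 9: bank5 2->2 [HIT]
step 10: bank0 None->3 [EMPTY]
step 11: bank3 2->2 [HIT]
step 12: bank3 2->2 [HIT]
step 13: bank1 2->2 [HIT]
step 14: bank1 2->0 [CONFLICT]
step 15: bank1 0->0 [HIT]

STATE = b0:3 b1:0 b2:3 b3:2 b4:1 b5:2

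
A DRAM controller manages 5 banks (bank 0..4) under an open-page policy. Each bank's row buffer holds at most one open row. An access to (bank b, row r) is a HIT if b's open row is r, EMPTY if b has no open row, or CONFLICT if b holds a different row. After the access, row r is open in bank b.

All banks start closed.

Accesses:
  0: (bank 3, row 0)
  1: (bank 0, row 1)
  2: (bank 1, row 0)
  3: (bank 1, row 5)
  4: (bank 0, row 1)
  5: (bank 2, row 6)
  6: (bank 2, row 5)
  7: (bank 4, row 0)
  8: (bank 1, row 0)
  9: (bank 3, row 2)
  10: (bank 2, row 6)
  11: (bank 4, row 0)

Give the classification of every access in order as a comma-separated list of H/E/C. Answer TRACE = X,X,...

TRACE = E,E,E,C,H,E,C,E,C,C,C,H

#0 (3,0) E
#1 (0,1) E
#2 (1,0) E
#3 (1,5) C  (was 0)
#4 (0,1) H  (was 1)
#5 (2,6) E
#6 (2,5) C  (was 6)
#7 (4,0) E
#8 (1,0) C  (was 5)
#9 (3,2) C  (was 0)
#10 (2,6) C  (was 5)
#11 (4,0) H  (was 0)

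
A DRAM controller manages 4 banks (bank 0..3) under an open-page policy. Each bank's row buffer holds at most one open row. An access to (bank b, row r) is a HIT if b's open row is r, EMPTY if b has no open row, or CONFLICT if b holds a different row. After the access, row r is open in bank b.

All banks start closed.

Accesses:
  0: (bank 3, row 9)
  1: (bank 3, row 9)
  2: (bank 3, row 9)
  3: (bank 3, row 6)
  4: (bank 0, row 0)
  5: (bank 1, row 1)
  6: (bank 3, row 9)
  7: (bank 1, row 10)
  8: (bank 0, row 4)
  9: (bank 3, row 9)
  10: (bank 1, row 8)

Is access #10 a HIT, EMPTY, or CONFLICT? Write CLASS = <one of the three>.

step 0: bank3 None->9 [EMPTY]
step 1: bank3 9->9 [HIT]
step 2: bank3 9->9 [HIT]
step 3: bank3 9->6 [CONFLICT]
step 4: bank0 None->0 [EMPTY]
step 5: bank1 None->1 [EMPTY]
step 6: bank3 6->9 [CONFLICT]
step 7: bank1 1->10 [CONFLICT]
step 8: bank0 0->4 [CONFLICT]
step 9: bank3 9->9 [HIT]
step 10: bank1 10->8 [CONFLICT]

CLASS = CONFLICT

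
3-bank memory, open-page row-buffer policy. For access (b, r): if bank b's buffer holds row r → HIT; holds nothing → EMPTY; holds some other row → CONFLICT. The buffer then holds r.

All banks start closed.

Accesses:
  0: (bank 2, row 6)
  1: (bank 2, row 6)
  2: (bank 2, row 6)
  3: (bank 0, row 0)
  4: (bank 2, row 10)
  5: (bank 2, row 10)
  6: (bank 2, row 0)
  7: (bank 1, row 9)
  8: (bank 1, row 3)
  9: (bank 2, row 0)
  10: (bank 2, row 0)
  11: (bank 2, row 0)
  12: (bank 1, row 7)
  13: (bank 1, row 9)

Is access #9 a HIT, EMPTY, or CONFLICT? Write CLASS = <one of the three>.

#0 (2,6) E
#1 (2,6) H  (was 6)
#2 (2,6) H  (was 6)
#3 (0,0) E
#4 (2,10) C  (was 6)
#5 (2,10) H  (was 10)
#6 (2,0) C  (was 10)
#7 (1,9) E
#8 (1,3) C  (was 9)
#9 (2,0) H  (was 0)
#10 (2,0) H  (was 0)
#11 (2,0) H  (was 0)
#12 (1,7) C  (was 3)
#13 (1,9) C  (was 7)

CLASS = HIT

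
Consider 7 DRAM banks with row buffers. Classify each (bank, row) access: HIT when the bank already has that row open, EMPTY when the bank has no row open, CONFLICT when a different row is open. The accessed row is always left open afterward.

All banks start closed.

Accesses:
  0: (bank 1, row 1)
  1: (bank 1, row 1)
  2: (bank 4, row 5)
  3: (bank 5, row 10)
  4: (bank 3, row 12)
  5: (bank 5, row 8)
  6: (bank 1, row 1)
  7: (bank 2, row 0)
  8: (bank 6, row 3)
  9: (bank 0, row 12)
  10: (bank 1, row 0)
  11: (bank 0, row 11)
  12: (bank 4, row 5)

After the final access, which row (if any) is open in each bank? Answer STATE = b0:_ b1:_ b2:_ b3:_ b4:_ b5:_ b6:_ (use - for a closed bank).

STATE = b0:11 b1:0 b2:0 b3:12 b4:5 b5:8 b6:3

step 0: bank1 None->1 [EMPTY]
step 1: bank1 1->1 [HIT]
step 2: bank4 None->5 [EMPTY]
step 3: bank5 None->10 [EMPTY]
step 4: bank3 None->12 [EMPTY]
step 5: bank5 10->8 [CONFLICT]
step 6: bank1 1->1 [HIT]
step 7: bank2 None->0 [EMPTY]
step 8: bank6 None->3 [EMPTY]
step 9: bank0 None->12 [EMPTY]
step 10: bank1 1->0 [CONFLICT]
step 11: bank0 12->11 [CONFLICT]
step 12: bank4 5->5 [HIT]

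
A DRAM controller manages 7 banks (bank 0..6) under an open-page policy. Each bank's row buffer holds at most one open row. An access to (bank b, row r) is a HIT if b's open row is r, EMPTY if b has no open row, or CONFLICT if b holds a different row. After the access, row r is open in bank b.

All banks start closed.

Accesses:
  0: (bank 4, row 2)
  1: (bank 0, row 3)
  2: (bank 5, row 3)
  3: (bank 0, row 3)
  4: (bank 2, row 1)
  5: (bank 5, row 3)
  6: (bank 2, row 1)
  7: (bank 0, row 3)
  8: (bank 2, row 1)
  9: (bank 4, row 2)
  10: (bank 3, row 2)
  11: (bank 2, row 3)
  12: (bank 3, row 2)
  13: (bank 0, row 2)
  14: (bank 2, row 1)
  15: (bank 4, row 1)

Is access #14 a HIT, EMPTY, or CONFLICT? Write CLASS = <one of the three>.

CLASS = CONFLICT

step 0: bank4 None->2 [EMPTY]
step 1: bank0 None->3 [EMPTY]
step 2: bank5 None->3 [EMPTY]
step 3: bank0 3->3 [HIT]
step 4: bank2 None->1 [EMPTY]
step 5: bank5 3->3 [HIT]
step 6: bank2 1->1 [HIT]
step 7: bank0 3->3 [HIT]
step 8: bank2 1->1 [HIT]
step 9: bank4 2->2 [HIT]
step 10: bank3 None->2 [EMPTY]
step 11: bank2 1->3 [CONFLICT]
step 12: bank3 2->2 [HIT]
step 13: bank0 3->2 [CONFLICT]
step 14: bank2 3->1 [CONFLICT]
step 15: bank4 2->1 [CONFLICT]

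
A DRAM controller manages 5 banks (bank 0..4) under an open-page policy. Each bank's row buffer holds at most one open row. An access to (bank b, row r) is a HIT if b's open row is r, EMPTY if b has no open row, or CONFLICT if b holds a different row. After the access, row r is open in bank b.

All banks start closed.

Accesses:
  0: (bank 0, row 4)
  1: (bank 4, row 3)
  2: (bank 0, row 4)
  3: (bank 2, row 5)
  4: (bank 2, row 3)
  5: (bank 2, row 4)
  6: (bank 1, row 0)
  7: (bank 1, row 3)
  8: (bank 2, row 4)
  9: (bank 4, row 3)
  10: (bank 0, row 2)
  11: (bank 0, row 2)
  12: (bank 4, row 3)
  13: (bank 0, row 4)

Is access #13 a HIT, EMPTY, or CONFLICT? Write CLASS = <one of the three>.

#0 (0,4) E
#1 (4,3) E
#2 (0,4) H  (was 4)
#3 (2,5) E
#4 (2,3) C  (was 5)
#5 (2,4) C  (was 3)
#6 (1,0) E
#7 (1,3) C  (was 0)
#8 (2,4) H  (was 4)
#9 (4,3) H  (was 3)
#10 (0,2) C  (was 4)
#11 (0,2) H  (was 2)
#12 (4,3) H  (was 3)
#13 (0,4) C  (was 2)

CLASS = CONFLICT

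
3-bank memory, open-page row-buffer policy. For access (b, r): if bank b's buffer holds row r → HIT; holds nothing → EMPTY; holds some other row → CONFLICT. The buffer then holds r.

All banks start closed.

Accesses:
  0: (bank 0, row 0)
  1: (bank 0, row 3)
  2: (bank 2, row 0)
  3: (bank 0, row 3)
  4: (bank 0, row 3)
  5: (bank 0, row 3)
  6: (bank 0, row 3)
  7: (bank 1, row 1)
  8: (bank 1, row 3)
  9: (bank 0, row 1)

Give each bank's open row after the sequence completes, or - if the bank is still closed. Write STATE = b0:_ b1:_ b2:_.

  [0] b0 r0: no row ⇒ E
  [1] b0 r3: had r0 ⇒ C
  [2] b2 r0: no row ⇒ E
  [3] b0 r3: had r3 ⇒ H
  [4] b0 r3: had r3 ⇒ H
  [5] b0 r3: had r3 ⇒ H
  [6] b0 r3: had r3 ⇒ H
  [7] b1 r1: no row ⇒ E
  [8] b1 r3: had r1 ⇒ C
  [9] b0 r1: had r3 ⇒ C

STATE = b0:1 b1:3 b2:0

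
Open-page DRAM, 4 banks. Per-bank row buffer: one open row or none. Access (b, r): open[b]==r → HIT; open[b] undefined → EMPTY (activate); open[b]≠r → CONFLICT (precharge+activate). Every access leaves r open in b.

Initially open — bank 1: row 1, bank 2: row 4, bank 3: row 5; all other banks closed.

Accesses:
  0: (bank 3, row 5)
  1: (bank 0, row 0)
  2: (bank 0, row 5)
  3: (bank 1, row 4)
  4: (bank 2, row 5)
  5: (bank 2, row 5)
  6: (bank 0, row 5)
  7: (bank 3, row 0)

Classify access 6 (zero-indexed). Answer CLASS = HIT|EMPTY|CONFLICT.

  [0] b3 r5: had r5 ⇒ H
  [1] b0 r0: no row ⇒ E
  [2] b0 r5: had r0 ⇒ C
  [3] b1 r4: had r1 ⇒ C
  [4] b2 r5: had r4 ⇒ C
  [5] b2 r5: had r5 ⇒ H
  [6] b0 r5: had r5 ⇒ H
  [7] b3 r0: had r5 ⇒ C

CLASS = HIT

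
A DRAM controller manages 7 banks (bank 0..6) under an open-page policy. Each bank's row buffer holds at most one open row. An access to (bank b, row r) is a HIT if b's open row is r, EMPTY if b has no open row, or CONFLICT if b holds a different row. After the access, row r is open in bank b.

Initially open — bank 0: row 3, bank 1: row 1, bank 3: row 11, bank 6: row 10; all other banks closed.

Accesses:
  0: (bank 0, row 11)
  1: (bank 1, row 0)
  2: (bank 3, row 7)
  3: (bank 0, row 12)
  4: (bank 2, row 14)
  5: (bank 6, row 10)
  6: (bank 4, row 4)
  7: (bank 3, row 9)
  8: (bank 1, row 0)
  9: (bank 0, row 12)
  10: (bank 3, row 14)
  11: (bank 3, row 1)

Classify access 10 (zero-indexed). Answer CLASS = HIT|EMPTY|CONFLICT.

CLASS = CONFLICT

#0 (0,11) C  (was 3)
#1 (1,0) C  (was 1)
#2 (3,7) C  (was 11)
#3 (0,12) C  (was 11)
#4 (2,14) E
#5 (6,10) H  (was 10)
#6 (4,4) E
#7 (3,9) C  (was 7)
#8 (1,0) H  (was 0)
#9 (0,12) H  (was 12)
#10 (3,14) C  (was 9)
#11 (3,1) C  (was 14)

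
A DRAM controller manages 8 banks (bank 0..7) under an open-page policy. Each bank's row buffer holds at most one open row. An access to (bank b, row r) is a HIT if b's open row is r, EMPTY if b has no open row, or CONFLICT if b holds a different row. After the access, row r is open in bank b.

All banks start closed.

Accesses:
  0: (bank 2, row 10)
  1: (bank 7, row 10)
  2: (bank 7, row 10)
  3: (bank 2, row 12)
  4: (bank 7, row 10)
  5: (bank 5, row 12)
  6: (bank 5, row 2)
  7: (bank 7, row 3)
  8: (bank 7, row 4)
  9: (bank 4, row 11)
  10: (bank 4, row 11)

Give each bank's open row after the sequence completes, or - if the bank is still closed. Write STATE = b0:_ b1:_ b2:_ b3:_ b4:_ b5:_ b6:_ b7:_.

STATE = b0:- b1:- b2:12 b3:- b4:11 b5:2 b6:- b7:4

0: bank 2 row 10 — prev None → EMPTY
1: bank 7 row 10 — prev None → EMPTY
2: bank 7 row 10 — prev 10 → HIT
3: bank 2 row 12 — prev 10 → CONFLICT
4: bank 7 row 10 — prev 10 → HIT
5: bank 5 row 12 — prev None → EMPTY
6: bank 5 row 2 — prev 12 → CONFLICT
7: bank 7 row 3 — prev 10 → CONFLICT
8: bank 7 row 4 — prev 3 → CONFLICT
9: bank 4 row 11 — prev None → EMPTY
10: bank 4 row 11 — prev 11 → HIT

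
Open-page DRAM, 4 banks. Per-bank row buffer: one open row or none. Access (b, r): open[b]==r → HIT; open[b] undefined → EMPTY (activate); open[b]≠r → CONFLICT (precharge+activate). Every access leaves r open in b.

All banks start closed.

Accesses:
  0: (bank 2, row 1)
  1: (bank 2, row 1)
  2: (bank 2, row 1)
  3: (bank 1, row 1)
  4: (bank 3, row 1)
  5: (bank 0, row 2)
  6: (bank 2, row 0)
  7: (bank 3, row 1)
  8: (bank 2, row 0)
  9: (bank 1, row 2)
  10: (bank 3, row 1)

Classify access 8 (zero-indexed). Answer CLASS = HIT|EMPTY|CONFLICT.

step 0: bank2 None->1 [EMPTY]
step 1: bank2 1->1 [HIT]
step 2: bank2 1->1 [HIT]
step 3: bank1 None->1 [EMPTY]
step 4: bank3 None->1 [EMPTY]
step 5: bank0 None->2 [EMPTY]
step 6: bank2 1->0 [CONFLICT]
step 7: bank3 1->1 [HIT]
step 8: bank2 0->0 [HIT]
step 9: bank1 1->2 [CONFLICT]
step 10: bank3 1->1 [HIT]

CLASS = HIT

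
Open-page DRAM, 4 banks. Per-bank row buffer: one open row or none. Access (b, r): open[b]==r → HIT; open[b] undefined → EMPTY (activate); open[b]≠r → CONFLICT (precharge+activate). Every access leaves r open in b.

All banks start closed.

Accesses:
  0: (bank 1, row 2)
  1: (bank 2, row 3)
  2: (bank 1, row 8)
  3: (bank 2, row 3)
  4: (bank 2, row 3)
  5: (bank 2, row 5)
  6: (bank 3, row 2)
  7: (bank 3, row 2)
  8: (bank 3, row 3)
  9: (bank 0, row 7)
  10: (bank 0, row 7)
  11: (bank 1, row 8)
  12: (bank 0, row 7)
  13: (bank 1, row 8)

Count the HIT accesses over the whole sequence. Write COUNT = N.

#0 (1,2) E
#1 (2,3) E
#2 (1,8) C  (was 2)
#3 (2,3) H  (was 3)
#4 (2,3) H  (was 3)
#5 (2,5) C  (was 3)
#6 (3,2) E
#7 (3,2) H  (was 2)
#8 (3,3) C  (was 2)
#9 (0,7) E
#10 (0,7) H  (was 7)
#11 (1,8) H  (was 8)
#12 (0,7) H  (was 7)
#13 (1,8) H  (was 8)

COUNT = 7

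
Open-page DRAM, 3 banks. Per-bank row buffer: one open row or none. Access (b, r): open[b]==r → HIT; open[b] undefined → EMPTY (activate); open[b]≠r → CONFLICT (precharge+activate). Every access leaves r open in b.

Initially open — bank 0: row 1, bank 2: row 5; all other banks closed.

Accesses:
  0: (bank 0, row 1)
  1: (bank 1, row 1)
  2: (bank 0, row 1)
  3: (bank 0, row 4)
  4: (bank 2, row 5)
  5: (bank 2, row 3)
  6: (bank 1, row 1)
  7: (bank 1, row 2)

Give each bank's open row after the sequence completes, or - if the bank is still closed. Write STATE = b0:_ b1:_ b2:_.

STATE = b0:4 b1:2 b2:3

0: bank 0 row 1 — prev 1 → HIT
1: bank 1 row 1 — prev None → EMPTY
2: bank 0 row 1 — prev 1 → HIT
3: bank 0 row 4 — prev 1 → CONFLICT
4: bank 2 row 5 — prev 5 → HIT
5: bank 2 row 3 — prev 5 → CONFLICT
6: bank 1 row 1 — prev 1 → HIT
7: bank 1 row 2 — prev 1 → CONFLICT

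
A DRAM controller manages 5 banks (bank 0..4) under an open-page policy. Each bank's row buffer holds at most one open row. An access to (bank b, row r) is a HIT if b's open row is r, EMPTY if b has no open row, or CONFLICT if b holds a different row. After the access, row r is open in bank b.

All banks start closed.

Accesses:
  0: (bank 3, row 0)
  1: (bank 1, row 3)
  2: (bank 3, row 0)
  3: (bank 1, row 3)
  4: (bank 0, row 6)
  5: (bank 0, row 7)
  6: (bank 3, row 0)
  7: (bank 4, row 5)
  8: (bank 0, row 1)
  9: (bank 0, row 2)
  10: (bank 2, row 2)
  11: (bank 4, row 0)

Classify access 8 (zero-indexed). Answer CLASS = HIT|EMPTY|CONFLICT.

0: bank 3 row 0 — prev None → EMPTY
1: bank 1 row 3 — prev None → EMPTY
2: bank 3 row 0 — prev 0 → HIT
3: bank 1 row 3 — prev 3 → HIT
4: bank 0 row 6 — prev None → EMPTY
5: bank 0 row 7 — prev 6 → CONFLICT
6: bank 3 row 0 — prev 0 → HIT
7: bank 4 row 5 — prev None → EMPTY
8: bank 0 row 1 — prev 7 → CONFLICT
9: bank 0 row 2 — prev 1 → CONFLICT
10: bank 2 row 2 — prev None → EMPTY
11: bank 4 row 0 — prev 5 → CONFLICT

CLASS = CONFLICT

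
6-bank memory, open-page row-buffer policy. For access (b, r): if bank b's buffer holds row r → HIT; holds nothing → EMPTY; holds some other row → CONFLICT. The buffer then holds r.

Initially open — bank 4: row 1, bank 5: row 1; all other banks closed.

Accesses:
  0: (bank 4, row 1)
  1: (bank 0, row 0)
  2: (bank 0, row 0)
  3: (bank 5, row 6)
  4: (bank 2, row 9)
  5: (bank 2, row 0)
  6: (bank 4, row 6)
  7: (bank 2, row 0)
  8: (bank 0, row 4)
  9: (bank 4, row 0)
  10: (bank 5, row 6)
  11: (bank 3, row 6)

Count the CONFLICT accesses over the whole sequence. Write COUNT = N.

0: bank 4 row 1 — prev 1 → HIT
1: bank 0 row 0 — prev None → EMPTY
2: bank 0 row 0 — prev 0 → HIT
3: bank 5 row 6 — prev 1 → CONFLICT
4: bank 2 row 9 — prev None → EMPTY
5: bank 2 row 0 — prev 9 → CONFLICT
6: bank 4 row 6 — prev 1 → CONFLICT
7: bank 2 row 0 — prev 0 → HIT
8: bank 0 row 4 — prev 0 → CONFLICT
9: bank 4 row 0 — prev 6 → CONFLICT
10: bank 5 row 6 — prev 6 → HIT
11: bank 3 row 6 — prev None → EMPTY

COUNT = 5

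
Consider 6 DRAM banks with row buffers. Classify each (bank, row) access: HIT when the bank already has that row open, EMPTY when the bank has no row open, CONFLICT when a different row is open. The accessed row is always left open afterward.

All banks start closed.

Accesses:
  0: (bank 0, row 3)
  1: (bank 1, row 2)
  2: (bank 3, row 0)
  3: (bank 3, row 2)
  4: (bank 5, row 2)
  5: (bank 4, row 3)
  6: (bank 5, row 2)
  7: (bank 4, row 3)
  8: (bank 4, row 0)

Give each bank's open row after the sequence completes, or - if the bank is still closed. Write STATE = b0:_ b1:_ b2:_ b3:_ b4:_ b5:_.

STATE = b0:3 b1:2 b2:- b3:2 b4:0 b5:2

#0 (0,3) E
#1 (1,2) E
#2 (3,0) E
#3 (3,2) C  (was 0)
#4 (5,2) E
#5 (4,3) E
#6 (5,2) H  (was 2)
#7 (4,3) H  (was 3)
#8 (4,0) C  (was 3)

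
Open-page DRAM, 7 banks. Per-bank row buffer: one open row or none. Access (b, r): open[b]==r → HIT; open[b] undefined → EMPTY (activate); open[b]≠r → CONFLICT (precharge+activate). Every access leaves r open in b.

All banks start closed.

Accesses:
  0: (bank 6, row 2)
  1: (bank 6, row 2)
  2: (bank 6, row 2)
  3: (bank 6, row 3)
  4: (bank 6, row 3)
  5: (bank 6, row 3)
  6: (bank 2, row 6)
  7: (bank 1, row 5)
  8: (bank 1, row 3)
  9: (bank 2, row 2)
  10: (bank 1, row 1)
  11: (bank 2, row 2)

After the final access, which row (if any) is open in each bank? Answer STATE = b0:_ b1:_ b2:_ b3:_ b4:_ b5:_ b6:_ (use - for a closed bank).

STATE = b0:- b1:1 b2:2 b3:- b4:- b5:- b6:3

  [0] b6 r2: no row ⇒ E
  [1] b6 r2: had r2 ⇒ H
  [2] b6 r2: had r2 ⇒ H
  [3] b6 r3: had r2 ⇒ C
  [4] b6 r3: had r3 ⇒ H
  [5] b6 r3: had r3 ⇒ H
  [6] b2 r6: no row ⇒ E
  [7] b1 r5: no row ⇒ E
  [8] b1 r3: had r5 ⇒ C
  [9] b2 r2: had r6 ⇒ C
  [10] b1 r1: had r3 ⇒ C
  [11] b2 r2: had r2 ⇒ H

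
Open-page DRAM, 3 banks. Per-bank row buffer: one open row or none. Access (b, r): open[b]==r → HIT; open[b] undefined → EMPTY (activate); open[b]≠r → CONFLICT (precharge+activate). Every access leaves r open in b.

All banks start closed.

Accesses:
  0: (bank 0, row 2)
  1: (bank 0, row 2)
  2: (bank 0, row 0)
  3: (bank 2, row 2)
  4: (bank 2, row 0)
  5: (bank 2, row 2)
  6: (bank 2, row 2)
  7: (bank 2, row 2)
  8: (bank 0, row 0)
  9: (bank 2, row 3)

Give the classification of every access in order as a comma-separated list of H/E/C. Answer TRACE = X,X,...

TRACE = E,H,C,E,C,C,H,H,H,C

step 0: bank0 None->2 [EMPTY]
step 1: bank0 2->2 [HIT]
step 2: bank0 2->0 [CONFLICT]
step 3: bank2 None->2 [EMPTY]
step 4: bank2 2->0 [CONFLICT]
step 5: bank2 0->2 [CONFLICT]
step 6: bank2 2->2 [HIT]
step 7: bank2 2->2 [HIT]
step 8: bank0 0->0 [HIT]
step 9: bank2 2->3 [CONFLICT]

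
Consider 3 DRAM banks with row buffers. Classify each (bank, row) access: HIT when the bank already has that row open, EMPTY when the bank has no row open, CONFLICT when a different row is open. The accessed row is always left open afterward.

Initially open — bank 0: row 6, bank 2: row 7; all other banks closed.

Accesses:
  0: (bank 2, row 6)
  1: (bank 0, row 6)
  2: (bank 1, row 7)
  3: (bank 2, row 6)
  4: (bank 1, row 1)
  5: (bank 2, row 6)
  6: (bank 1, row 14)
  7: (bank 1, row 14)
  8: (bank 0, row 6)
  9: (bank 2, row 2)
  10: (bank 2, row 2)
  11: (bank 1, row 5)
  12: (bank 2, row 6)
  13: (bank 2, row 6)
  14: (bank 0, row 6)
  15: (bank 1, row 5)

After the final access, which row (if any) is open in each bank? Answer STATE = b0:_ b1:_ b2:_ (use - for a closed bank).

#0 (2,6) C  (was 7)
#1 (0,6) H  (was 6)
#2 (1,7) E
#3 (2,6) H  (was 6)
#4 (1,1) C  (was 7)
#5 (2,6) H  (was 6)
#6 (1,14) C  (was 1)
#7 (1,14) H  (was 14)
#8 (0,6) H  (was 6)
#9 (2,2) C  (was 6)
#10 (2,2) H  (was 2)
#11 (1,5) C  (was 14)
#12 (2,6) C  (was 2)
#13 (2,6) H  (was 6)
#14 (0,6) H  (was 6)
#15 (1,5) H  (was 5)

STATE = b0:6 b1:5 b2:6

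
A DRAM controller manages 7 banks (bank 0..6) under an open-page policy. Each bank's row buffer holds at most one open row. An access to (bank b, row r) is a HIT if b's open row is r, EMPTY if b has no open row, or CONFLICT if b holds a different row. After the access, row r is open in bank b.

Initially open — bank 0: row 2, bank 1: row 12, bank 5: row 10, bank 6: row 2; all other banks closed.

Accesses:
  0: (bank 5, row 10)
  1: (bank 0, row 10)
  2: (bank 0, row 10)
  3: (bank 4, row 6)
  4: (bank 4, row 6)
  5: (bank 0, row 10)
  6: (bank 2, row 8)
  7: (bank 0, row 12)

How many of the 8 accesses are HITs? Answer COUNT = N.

COUNT = 4

#0 (5,10) H  (was 10)
#1 (0,10) C  (was 2)
#2 (0,10) H  (was 10)
#3 (4,6) E
#4 (4,6) H  (was 6)
#5 (0,10) H  (was 10)
#6 (2,8) E
#7 (0,12) C  (was 10)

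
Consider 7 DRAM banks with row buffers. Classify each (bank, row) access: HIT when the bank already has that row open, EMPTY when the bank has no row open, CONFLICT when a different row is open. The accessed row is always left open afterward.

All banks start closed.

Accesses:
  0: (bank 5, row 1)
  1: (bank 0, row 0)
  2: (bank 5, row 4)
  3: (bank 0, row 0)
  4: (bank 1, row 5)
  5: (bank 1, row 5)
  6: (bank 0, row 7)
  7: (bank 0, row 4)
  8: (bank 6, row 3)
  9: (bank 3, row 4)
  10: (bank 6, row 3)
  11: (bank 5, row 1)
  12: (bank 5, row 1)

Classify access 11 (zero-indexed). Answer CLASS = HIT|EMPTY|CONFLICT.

CLASS = CONFLICT

0: bank 5 row 1 — prev None → EMPTY
1: bank 0 row 0 — prev None → EMPTY
2: bank 5 row 4 — prev 1 → CONFLICT
3: bank 0 row 0 — prev 0 → HIT
4: bank 1 row 5 — prev None → EMPTY
5: bank 1 row 5 — prev 5 → HIT
6: bank 0 row 7 — prev 0 → CONFLICT
7: bank 0 row 4 — prev 7 → CONFLICT
8: bank 6 row 3 — prev None → EMPTY
9: bank 3 row 4 — prev None → EMPTY
10: bank 6 row 3 — prev 3 → HIT
11: bank 5 row 1 — prev 4 → CONFLICT
12: bank 5 row 1 — prev 1 → HIT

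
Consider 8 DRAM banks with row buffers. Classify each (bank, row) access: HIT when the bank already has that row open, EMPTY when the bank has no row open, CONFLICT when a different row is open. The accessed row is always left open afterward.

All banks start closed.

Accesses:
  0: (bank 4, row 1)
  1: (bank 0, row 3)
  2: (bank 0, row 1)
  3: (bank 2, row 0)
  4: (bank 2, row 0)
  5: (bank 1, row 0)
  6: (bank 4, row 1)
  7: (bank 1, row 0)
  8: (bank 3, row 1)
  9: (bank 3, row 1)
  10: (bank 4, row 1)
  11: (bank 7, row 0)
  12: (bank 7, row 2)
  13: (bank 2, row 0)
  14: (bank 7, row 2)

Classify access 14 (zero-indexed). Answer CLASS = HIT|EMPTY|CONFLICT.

step 0: bank4 None->1 [EMPTY]
step 1: bank0 None->3 [EMPTY]
step 2: bank0 3->1 [CONFLICT]
step 3: bank2 None->0 [EMPTY]
step 4: bank2 0->0 [HIT]
step 5: bank1 None->0 [EMPTY]
step 6: bank4 1->1 [HIT]
step 7: bank1 0->0 [HIT]
step 8: bank3 None->1 [EMPTY]
step 9: bank3 1->1 [HIT]
step 10: bank4 1->1 [HIT]
step 11: bank7 None->0 [EMPTY]
step 12: bank7 0->2 [CONFLICT]
step 13: bank2 0->0 [HIT]
step 14: bank7 2->2 [HIT]

CLASS = HIT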